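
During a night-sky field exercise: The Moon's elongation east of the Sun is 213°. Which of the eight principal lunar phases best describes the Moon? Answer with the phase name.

213° lies in the waning gibbous sector of the 8-phase cycle.

waning gibbous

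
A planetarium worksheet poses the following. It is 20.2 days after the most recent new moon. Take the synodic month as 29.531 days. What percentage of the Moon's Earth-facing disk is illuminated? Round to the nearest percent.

70%

Phase angle: θ = 360°·(20.2 d)/(29.531 d) = 246.2°.
Illuminated fraction = (1 − cos 246.2°)/2 = (1 − (-0.403))/2 ≈ 0.701, so 70%.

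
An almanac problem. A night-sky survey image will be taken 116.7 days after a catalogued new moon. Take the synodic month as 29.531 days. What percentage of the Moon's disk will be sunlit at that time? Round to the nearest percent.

2%

116.7 d spans 3 complete synodic months (3 × 29.531 = 88.59 d) plus 28.11 d.
Elongation θ = 360° × 28.11/29.531 ≈ 342.6°.
cos 342.6° = 0.954, so f = (1 − 0.954)/2 = 0.023, so 2%.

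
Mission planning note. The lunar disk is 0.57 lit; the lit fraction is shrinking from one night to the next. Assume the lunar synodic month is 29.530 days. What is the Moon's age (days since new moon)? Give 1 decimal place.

cos θ = 1 − 2f = -0.140, giving a principal value of 98.0°.
Waning ⇒ past full, so θ = 360° − 98.0° = 262.0°.
Age = 29.530 × 262.0°/360° ≈ 21.49 days.

21.5 days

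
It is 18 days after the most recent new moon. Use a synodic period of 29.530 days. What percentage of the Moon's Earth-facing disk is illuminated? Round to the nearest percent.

89%

Phase angle: θ = 360°·(18 d)/(29.530 d) = 219.4°.
With cos θ = (-0.772), the lit fraction is (1 − (-0.772))/2 ≈ 0.886, so 89%.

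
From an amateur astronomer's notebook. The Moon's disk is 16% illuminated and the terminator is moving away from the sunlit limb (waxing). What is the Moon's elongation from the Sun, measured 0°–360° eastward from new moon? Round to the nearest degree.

47°

From f = (1 − cos θ)/2: cos θ = 1 − 2×0.16 = 0.680; arccos → 47.2°.
Before full moon the principal value applies: θ = 47.2°.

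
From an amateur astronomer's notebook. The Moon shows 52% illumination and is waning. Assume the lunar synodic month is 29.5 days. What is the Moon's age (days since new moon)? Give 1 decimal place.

21.9 days

Invert f = (1 − cos θ)/2 to get cos θ = 1 − 2(0.52) = -0.040, hence θ₀ = arccos -0.040 = 92.3°.
Since the Moon is past full (waning), take the reflex angle: θ = 360° − 92.3° = 267.7°.
Age = 29.5 × 267.7°/360° ≈ 21.94 days.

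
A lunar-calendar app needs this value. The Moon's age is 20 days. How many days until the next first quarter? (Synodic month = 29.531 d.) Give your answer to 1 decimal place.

First quarter occurs at elongation 90°, i.e. at age 29.531 × 90/360 = 7.383 d.
This lunation's first quarter (7.383 d) has passed, so add one period: 36.914 − 20 = 16.914 days.

16.9 days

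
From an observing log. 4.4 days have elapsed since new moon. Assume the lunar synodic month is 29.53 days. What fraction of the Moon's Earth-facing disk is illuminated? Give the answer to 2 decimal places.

0.20

Elongation θ = 360° × 4.4/29.53 ≈ 53.6°.
cos 53.6° = 0.593, so f = (1 − 0.593)/2 = 0.204.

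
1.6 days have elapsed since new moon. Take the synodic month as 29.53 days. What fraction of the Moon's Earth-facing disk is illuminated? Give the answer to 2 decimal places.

0.03

Elongation θ = 360° × 1.6/29.53 ≈ 19.5°.
With cos θ = 0.943, the lit fraction is (1 − 0.943)/2 ≈ 0.029.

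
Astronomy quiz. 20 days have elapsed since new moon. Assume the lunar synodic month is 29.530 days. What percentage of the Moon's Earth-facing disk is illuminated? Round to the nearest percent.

The Moon has covered 20/29.530 of its cycle, so θ ≈ 360° × 20/29.530 = 243.8°.
With cos θ = (-0.441), the lit fraction is (1 − (-0.441))/2 ≈ 0.721, so 72%.

72%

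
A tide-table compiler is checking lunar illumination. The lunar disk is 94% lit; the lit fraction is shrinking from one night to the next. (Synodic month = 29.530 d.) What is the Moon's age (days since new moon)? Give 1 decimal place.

cos θ = 1 − 2f = -0.880, giving a principal value of 151.6°.
Since the Moon is past full (waning), take the reflex angle: θ = 360° − 151.6° = 208.4°.
That fraction of the synodic month is 208.4/360 × 29.530 d ≈ 17.09 d.

17.1 days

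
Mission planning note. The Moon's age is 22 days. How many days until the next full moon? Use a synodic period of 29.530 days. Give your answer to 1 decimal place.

Full moon is 0.5 of the way through the cycle: age 0.5 × 29.530 = 14.765 d.
This lunation's full moon (14.765 d) has passed, so add one period: 44.295 − 22 = 22.295 days.

22.3 days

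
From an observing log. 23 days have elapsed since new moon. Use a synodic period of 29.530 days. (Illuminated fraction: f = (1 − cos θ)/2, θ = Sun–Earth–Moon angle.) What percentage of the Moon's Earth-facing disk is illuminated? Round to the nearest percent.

Elongation θ = 360° × 23/29.530 ≈ 280.4°.
With cos θ = 0.180, the lit fraction is (1 − 0.180)/2 ≈ 0.410, so 41%.

41%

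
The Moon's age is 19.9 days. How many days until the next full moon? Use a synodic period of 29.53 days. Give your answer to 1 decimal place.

Full moon is 0.5 of the way through the cycle: age 0.5 × 29.53 = 14.765 d.
Already past this cycle's full moon; the next is at 14.765 + 29.53 = 44.295 d, so 44.295 − 19.9 = 24.395 days.

24.4 days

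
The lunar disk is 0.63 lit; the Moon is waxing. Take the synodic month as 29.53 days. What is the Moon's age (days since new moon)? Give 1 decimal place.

From f = (1 − cos θ)/2: cos θ = 1 − 2×0.63 = -0.260; arccos → 105.1°.
Before full moon the principal value applies: θ = 105.1°.
Age = 29.53 × 105.1°/360° ≈ 8.62 days.

8.6 days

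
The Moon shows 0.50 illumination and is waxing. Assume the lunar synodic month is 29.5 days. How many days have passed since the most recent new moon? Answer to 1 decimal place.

From f = (1 − cos θ)/2: cos θ = 1 − 2×0.50 = 0.000; arccos → 90.0°.
Waxing ⇒ before full, so θ = 90.0°.
That fraction of the synodic month is 90.0/360 × 29.5 d ≈ 7.38 d.

7.4 days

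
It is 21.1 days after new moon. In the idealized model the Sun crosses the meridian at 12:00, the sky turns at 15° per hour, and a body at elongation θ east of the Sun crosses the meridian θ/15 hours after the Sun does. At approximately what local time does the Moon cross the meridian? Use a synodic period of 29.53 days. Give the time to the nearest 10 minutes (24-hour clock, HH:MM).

The Moon has covered 21.1/29.53 of its cycle, so θ ≈ 360° × 21.1/29.53 = 257.2°.
The Moon trails the Sun by θ/15 = 257.2/15 ≈ 17.15 hours.
12:00 + 17.149 h ≈ 05:09 → 05:10 to the nearest ten minutes.

05:10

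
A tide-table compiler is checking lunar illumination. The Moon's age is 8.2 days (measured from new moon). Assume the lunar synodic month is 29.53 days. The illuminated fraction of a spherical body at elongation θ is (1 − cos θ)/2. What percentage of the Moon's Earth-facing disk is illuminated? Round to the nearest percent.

59%

The Moon has covered 8.2/29.53 of its cycle, so θ ≈ 360° × 8.2/29.53 = 100.0°.
Illuminated fraction = (1 − cos 100.0°)/2 = (1 − (-0.173))/2 ≈ 0.587, so 59%.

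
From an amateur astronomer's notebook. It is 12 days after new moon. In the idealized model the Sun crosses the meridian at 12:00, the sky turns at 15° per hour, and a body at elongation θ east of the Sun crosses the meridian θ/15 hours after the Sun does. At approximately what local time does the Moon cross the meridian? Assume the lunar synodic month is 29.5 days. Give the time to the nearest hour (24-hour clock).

22:00

The Moon has covered 12/29.5 of its cycle, so θ ≈ 360° × 12/29.5 = 146.4°.
Delay after the Sun = 146.4° / (15°/h) ≈ 9.76 h.
12:00 + 9.76 h ≈ 21:46 → 22:00 to the nearest hour.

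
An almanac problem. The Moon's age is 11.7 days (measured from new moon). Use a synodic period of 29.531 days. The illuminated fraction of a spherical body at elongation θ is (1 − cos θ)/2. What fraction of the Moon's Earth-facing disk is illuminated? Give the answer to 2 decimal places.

The Moon has covered 11.7/29.531 of its cycle, so θ ≈ 360° × 11.7/29.531 = 142.6°.
With cos θ = (-0.795), the lit fraction is (1 − (-0.795))/2 ≈ 0.897.

0.90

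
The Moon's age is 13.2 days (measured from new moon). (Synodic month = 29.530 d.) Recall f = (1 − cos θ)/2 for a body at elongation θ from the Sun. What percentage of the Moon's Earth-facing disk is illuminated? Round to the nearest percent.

97%

The Moon has covered 13.2/29.530 of its cycle, so θ ≈ 360° × 13.2/29.530 = 160.9°.
cos 160.9° = (-0.945), so f = (1 − (-0.945))/2 = 0.973, so 97%.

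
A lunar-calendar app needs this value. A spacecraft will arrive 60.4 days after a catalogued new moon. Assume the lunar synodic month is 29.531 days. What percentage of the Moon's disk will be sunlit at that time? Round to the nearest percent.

2%

60.4/29.531 = 2.045 lunations, so 2 complete cycles and 1.34 d into the next.
Phase angle: θ = 360°·(1.34 d)/(29.531 d) = 16.3°.
With cos θ = 0.960, the lit fraction is (1 − 0.960)/2 ≈ 0.020, so 2%.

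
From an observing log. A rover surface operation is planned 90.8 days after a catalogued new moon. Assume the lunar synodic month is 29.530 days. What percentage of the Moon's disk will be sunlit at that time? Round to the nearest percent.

5%

Reduce mod P: 90.8 − 3×29.530 = 2.21 d into the current lunation.
Phase angle: θ = 360°·(2.21 d)/(29.530 d) = 26.9°.
Illuminated fraction = (1 − cos 26.9°)/2 = (1 − 0.891)/2 ≈ 0.054, so 5%.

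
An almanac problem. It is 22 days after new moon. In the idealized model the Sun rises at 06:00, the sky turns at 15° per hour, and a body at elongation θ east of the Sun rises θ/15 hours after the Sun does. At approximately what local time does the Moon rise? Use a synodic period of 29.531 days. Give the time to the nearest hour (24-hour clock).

Elongation θ = 360° × 22/29.531 ≈ 268.2°.
Delay after the Sun = 268.2° / (15°/h) ≈ 17.88 h.
06:00 + 17.88 h ≈ 23:53 → 00:00 to the nearest hour.

00:00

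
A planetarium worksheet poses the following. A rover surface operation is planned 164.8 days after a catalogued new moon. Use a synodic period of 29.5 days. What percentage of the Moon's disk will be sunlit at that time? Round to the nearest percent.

Reduce mod P: 164.8 − 5×29.5 = 17.30 d into the current lunation.
Phase angle: θ = 360°·(17.30 d)/(29.5 d) = 211.1°.
cos 211.1° = (-0.856), so f = (1 − (-0.856))/2 = 0.928, so 93%.

93%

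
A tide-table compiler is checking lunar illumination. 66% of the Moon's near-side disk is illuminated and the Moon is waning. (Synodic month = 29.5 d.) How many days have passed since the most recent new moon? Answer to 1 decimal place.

20.6 days

cos θ = 1 − 2f = -0.320, giving a principal value of 108.7°.
Since the Moon is past full (waning), take the reflex angle: θ = 360° − 108.7° = 251.3°.
Age = 29.5 × 251.3°/360° ≈ 20.60 days.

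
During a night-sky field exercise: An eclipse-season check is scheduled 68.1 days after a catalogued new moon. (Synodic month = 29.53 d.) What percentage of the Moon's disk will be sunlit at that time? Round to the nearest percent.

68.1 d spans 2 complete synodic months (2 × 29.53 = 59.06 d) plus 9.04 d.
Elongation θ = 360° × 9.04/29.53 ≈ 110.2°.
cos 110.2° = (-0.345), so f = (1 − (-0.345))/2 = 0.673, so 67%.

67%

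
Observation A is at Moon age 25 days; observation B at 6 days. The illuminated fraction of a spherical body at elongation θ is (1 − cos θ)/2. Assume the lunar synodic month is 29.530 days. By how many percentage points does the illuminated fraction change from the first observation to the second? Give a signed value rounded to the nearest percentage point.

First observation: θ = 360°·25/29.530 = 304.8°, so f = 0.215.
Second observation: θ = 73.1°, f = 0.355.
Δf = 0.355 − 0.215 = +0.140, i.e. +14 pp.

+14 pp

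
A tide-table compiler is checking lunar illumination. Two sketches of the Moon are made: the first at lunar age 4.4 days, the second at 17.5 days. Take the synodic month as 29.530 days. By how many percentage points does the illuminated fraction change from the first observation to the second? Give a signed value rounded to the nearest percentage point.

+71 percentage points

First observation: θ = 360°·4.4/29.530 = 53.6°, so f = 0.204.
Second observation: θ = 213.3°, f = 0.918.
Δf = 0.918 − 0.204 = +0.714, i.e. +71 pp.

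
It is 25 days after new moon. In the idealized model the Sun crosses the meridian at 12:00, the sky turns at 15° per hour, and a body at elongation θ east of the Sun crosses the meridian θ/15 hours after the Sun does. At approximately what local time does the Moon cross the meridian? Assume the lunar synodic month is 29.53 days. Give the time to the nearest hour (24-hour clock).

Elongation θ = 360° × 25/29.53 ≈ 304.8°.
Delay after the Sun = 304.8° / (15°/h) ≈ 20.32 h.
12:00 + 20.32 h ≈ 08:19 → 08:00 to the nearest hour.

08:00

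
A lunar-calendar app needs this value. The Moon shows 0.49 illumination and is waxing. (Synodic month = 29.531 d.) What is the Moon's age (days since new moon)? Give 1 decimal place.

Invert f = (1 − cos θ)/2 to get cos θ = 1 − 2(0.49) = 0.020, hence θ₀ = arccos 0.020 = 88.9°.
Waxing ⇒ before full, so θ = 88.9°.
At 360°/29.531 d per day, 88.9° corresponds to 7.29 days.

7.3 days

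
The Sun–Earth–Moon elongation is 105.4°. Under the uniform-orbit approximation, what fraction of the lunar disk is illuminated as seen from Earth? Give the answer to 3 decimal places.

f = (1 − cos 105.4°)/2 = (1 − (-0.266))/2 ≈ 0.633.

0.633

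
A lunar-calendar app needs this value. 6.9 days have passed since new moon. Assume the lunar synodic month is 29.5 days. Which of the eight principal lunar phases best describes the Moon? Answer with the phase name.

first quarter

At 6.9/29.5 of the cycle, θ ≈ 84° — the first quarter range.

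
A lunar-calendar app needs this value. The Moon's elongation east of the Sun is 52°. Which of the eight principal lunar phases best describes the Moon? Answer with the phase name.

The waxing crescent sector spans roughly 22°–68°; 52° falls inside it.

waxing crescent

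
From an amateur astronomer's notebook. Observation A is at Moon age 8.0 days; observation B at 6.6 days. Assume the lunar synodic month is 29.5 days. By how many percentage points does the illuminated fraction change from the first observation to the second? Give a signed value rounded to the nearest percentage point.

θ₁ = 360° × 8.0/29.5 = 97.6°, f₁ = (1 − cos θ₁)/2 = 0.566.
θ₂ = 360° × 6.6/29.5 = 80.5°, f₂ = (1 − cos θ₂)/2 = 0.418.
Change = f₂ − f₁ = -0.149 → -15 percentage points.

-15 pp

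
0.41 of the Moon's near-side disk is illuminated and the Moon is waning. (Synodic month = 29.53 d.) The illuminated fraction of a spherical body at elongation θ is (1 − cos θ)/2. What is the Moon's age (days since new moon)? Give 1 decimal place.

cos θ = 1 − 2f = 0.180, giving a principal value of 79.6°.
A waning Moon lies in 180°–360°, so θ = 360° − 79.6° = 280.4°.
At 360°/29.53 d per day, 280.4° corresponds to 23.00 days.

23.0 days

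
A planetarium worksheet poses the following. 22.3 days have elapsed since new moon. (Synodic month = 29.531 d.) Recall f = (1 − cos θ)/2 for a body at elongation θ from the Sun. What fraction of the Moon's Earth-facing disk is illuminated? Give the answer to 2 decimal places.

0.48

Elongation θ = 360° × 22.3/29.531 ≈ 271.8°.
With cos θ = 0.032, the lit fraction is (1 − 0.032)/2 ≈ 0.484.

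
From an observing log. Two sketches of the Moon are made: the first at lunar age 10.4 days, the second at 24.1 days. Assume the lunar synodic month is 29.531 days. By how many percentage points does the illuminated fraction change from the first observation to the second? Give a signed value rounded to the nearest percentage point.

First observation: θ = 360°·10.4/29.531 = 126.8°, so f = 0.799.
Second observation: θ = 293.8°, f = 0.298.
Δf = 0.298 − 0.799 = -0.501, i.e. -50 pp.

-50 percentage points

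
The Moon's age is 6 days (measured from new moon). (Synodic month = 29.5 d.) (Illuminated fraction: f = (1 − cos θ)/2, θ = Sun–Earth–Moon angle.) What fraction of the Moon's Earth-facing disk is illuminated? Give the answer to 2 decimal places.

Elongation θ = 360° × 6/29.5 ≈ 73.2°.
Illuminated fraction = (1 − cos 73.2°)/2 = (1 − 0.289)/2 ≈ 0.356.

0.36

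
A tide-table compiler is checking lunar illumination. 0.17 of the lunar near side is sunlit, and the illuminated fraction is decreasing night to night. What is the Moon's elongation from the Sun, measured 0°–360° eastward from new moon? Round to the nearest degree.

Invert f = (1 − cos θ)/2 to get cos θ = 1 − 2(0.17) = 0.660, hence θ₀ = arccos 0.660 = 48.7°.
A waning Moon lies in 180°–360°, so θ = 360° − 48.7° = 311.3°.

311°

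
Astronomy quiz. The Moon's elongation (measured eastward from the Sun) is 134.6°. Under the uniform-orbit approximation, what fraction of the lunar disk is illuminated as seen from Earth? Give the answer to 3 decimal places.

0.851

f = (1 − cos 134.6°)/2 = (1 − (-0.702))/2 ≈ 0.851.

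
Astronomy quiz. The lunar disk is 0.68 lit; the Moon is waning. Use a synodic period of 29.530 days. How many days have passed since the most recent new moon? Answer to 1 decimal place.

20.4 days

cos θ = 1 − 2f = -0.360, giving a principal value of 111.1°.
Since the Moon is past full (waning), take the reflex angle: θ = 360° − 111.1° = 248.9°.
That fraction of the synodic month is 248.9/360 × 29.530 d ≈ 20.42 d.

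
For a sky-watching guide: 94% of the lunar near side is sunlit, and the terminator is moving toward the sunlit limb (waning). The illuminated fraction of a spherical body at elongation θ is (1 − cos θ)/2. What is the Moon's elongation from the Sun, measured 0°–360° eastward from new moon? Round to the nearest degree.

208°

From f = (1 − cos θ)/2: cos θ = 1 − 2×0.94 = -0.880; arccos → 151.6°.
A waning Moon lies in 180°–360°, so θ = 360° − 151.6° = 208.4°.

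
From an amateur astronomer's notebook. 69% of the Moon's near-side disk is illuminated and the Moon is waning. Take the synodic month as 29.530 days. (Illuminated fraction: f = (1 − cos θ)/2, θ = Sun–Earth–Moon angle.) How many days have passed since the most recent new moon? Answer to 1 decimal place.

20.3 days

cos θ = 1 − 2f = -0.380, giving a principal value of 112.3°.
Since the Moon is past full (waning), take the reflex angle: θ = 360° − 112.3° = 247.7°.
Age = 29.530 × 247.7°/360° ≈ 20.32 days.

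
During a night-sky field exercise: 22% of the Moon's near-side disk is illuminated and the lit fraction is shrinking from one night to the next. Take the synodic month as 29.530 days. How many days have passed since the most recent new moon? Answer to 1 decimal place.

From f = (1 − cos θ)/2: cos θ = 1 − 2×0.22 = 0.560; arccos → 55.9°.
Waning ⇒ past full, so θ = 360° − 55.9° = 304.1°.
That fraction of the synodic month is 304.1/360 × 29.530 d ≈ 24.94 d.

24.9 days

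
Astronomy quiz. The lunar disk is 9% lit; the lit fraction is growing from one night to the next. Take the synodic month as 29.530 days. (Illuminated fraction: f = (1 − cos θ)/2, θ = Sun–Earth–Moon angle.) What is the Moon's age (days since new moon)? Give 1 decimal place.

2.9 days

Invert f = (1 − cos θ)/2 to get cos θ = 1 − 2(0.09) = 0.820, hence θ₀ = arccos 0.820 = 34.9°.
Waxing ⇒ before full, so θ = 34.9°.
That fraction of the synodic month is 34.9/360 × 29.530 d ≈ 2.86 d.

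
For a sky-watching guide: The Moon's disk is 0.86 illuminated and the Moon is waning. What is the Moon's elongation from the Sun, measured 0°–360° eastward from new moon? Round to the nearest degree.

Invert f = (1 − cos θ)/2 to get cos θ = 1 − 2(0.86) = -0.720, hence θ₀ = arccos -0.720 = 136.1°.
Since the Moon is past full (waning), take the reflex angle: θ = 360° − 136.1° = 223.9°.

224°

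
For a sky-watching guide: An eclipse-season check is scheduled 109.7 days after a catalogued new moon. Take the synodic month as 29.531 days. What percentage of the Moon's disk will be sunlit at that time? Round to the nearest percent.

Reduce mod P: 109.7 − 3×29.531 = 21.11 d into the current lunation.
Elongation θ = 360° × 21.11/29.531 ≈ 257.3°.
With cos θ = (-0.220), the lit fraction is (1 − (-0.220))/2 ≈ 0.610, so 61%.

61%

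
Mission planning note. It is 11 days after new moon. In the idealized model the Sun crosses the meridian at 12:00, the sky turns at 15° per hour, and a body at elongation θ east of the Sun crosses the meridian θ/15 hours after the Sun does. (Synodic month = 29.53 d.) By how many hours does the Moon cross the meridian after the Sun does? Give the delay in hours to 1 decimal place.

The Moon has covered 11/29.53 of its cycle, so θ ≈ 360° × 11/29.53 = 134.1°.
The Moon trails the Sun by θ/15 = 134.1/15 ≈ 8.94 hours.
So the Moon crosses the meridian 8.94 h after the Sun.

8.9 h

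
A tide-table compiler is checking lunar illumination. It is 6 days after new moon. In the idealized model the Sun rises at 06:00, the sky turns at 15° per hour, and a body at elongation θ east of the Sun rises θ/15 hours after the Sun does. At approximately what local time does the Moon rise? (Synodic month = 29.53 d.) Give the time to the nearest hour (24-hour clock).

Elongation θ = 360° × 6/29.53 ≈ 73.1°.
Delay after the Sun = 73.1° / (15°/h) ≈ 4.88 h.
06:00 + 4.88 h ≈ 10:53 → 11:00 to the nearest hour.

11:00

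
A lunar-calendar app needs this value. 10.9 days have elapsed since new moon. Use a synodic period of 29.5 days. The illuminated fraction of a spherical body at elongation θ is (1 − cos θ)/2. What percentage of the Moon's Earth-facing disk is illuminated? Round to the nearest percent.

Elongation θ = 360° × 10.9/29.5 ≈ 133.0°.
Illuminated fraction = (1 − cos 133.0°)/2 = (1 − (-0.682))/2 ≈ 0.841, so 84%.

84%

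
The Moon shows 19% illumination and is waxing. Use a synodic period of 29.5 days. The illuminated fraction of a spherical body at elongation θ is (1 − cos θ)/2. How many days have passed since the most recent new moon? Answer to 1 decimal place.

Invert f = (1 − cos θ)/2 to get cos θ = 1 − 2(0.19) = 0.620, hence θ₀ = arccos 0.620 = 51.7°.
Before full moon the principal value applies: θ = 51.7°.
Age = 29.5 × 51.7°/360° ≈ 4.24 days.

4.2 days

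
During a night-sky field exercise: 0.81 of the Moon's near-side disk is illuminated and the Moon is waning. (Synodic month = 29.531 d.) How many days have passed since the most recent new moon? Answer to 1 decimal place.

Invert f = (1 − cos θ)/2 to get cos θ = 1 − 2(0.81) = -0.620, hence θ₀ = arccos -0.620 = 128.3°.
Waning ⇒ past full, so θ = 360° − 128.3° = 231.7°.
That fraction of the synodic month is 231.7/360 × 29.531 d ≈ 19.01 d.

19.0 days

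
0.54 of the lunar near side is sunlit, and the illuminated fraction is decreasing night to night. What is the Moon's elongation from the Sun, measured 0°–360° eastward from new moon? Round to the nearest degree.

265°

Invert f = (1 − cos θ)/2 to get cos θ = 1 − 2(0.54) = -0.080, hence θ₀ = arccos -0.080 = 94.6°.
Waning ⇒ past full, so θ = 360° − 94.6° = 265.4°.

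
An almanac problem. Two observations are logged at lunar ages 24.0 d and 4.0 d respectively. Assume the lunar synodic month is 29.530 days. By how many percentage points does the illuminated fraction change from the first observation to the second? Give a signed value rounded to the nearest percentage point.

-14 pp

θ₁ = 360° × 24.0/29.530 = 292.6°, f₁ = (1 − cos θ₁)/2 = 0.308.
θ₂ = 360° × 4.0/29.530 = 48.8°, f₂ = (1 − cos θ₂)/2 = 0.170.
Change = f₂ − f₁ = -0.138 → -14 percentage points.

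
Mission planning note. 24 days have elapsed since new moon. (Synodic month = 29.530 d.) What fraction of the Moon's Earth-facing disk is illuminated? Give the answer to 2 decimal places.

The Moon has covered 24/29.530 of its cycle, so θ ≈ 360° × 24/29.530 = 292.6°.
Illuminated fraction = (1 − cos 292.6°)/2 = (1 − 0.384)/2 ≈ 0.308.

0.31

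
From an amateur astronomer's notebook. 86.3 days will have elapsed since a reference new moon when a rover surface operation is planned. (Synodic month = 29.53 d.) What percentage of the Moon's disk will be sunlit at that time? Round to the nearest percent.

6%

86.3/29.53 = 2.922 lunations, so 2 complete cycles and 27.24 d into the next.
Elongation θ = 360° × 27.24/29.53 ≈ 332.1°.
Illuminated fraction = (1 − cos 332.1°)/2 = (1 − 0.884)/2 ≈ 0.058, so 6%.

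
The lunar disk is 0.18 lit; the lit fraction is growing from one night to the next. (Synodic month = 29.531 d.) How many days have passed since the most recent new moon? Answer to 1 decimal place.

Invert f = (1 − cos θ)/2 to get cos θ = 1 − 2(0.18) = 0.640, hence θ₀ = arccos 0.640 = 50.2°.
The Moon is waxing (0°–180°), so θ = 50.2° directly.
That fraction of the synodic month is 50.2/360 × 29.531 d ≈ 4.12 d.

4.1 days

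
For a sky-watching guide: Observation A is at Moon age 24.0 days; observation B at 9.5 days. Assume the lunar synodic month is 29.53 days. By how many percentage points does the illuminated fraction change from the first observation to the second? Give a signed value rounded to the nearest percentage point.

θ₁ = 360° × 24.0/29.53 = 292.6°, f₁ = (1 − cos θ₁)/2 = 0.308.
θ₂ = 360° × 9.5/29.53 = 115.8°, f₂ = (1 − cos θ₂)/2 = 0.718.
Change = f₂ − f₁ = +0.410 → +41 percentage points.

+41 pp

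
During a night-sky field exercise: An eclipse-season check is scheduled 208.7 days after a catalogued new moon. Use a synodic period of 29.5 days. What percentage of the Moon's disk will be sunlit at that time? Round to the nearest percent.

208.7/29.5 = 7.075 lunations, so 7 complete cycles and 2.20 d into the next.
Phase angle: θ = 360°·(2.20 d)/(29.5 d) = 26.8°.
With cos θ = 0.892, the lit fraction is (1 − 0.892)/2 ≈ 0.054, so 5%.

5%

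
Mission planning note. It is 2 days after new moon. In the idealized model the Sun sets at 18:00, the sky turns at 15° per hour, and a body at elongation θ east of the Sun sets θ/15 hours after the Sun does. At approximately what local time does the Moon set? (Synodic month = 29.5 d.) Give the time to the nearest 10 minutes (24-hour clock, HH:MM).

The Moon has covered 2/29.5 of its cycle, so θ ≈ 360° × 2/29.5 = 24.4°.
At 15° of sky rotation per hour, 24.4° corresponds to a 1.63 h lag.
18:00 + 1.627 h ≈ 19:38 → 19:40 to the nearest ten minutes.

19:40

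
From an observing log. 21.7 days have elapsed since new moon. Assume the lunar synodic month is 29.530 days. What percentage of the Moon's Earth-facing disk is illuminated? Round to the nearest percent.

55%

Phase angle: θ = 360°·(21.7 d)/(29.530 d) = 264.5°.
Illuminated fraction = (1 − cos 264.5°)/2 = (1 − (-0.095))/2 ≈ 0.548, so 55%.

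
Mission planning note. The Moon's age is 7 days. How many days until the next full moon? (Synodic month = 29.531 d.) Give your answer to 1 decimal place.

7.8 days

Full moon occurs at elongation 180°, i.e. at age 29.531 × 180/360 = 14.765 d.
So 7.765 days remain (14.765 − 7).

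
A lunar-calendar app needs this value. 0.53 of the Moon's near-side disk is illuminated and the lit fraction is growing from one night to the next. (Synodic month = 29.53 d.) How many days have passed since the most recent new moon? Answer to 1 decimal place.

7.7 days

Invert f = (1 − cos θ)/2 to get cos θ = 1 − 2(0.53) = -0.060, hence θ₀ = arccos -0.060 = 93.4°.
The Moon is waxing (0°–180°), so θ = 93.4° directly.
That fraction of the synodic month is 93.4/360 × 29.53 d ≈ 7.66 d.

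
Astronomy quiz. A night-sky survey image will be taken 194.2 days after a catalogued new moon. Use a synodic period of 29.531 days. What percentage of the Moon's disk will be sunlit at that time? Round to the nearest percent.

94%

194.2 d spans 6 complete synodic months (6 × 29.531 = 177.19 d) plus 17.01 d.
The Moon has covered 17.01/29.531 of its cycle, so θ ≈ 360° × 17.01/29.531 = 207.4°.
With cos θ = (-0.888), the lit fraction is (1 − (-0.888))/2 ≈ 0.944, so 94%.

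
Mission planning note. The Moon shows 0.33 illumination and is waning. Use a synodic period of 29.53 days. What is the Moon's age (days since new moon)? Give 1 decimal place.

Invert f = (1 − cos θ)/2 to get cos θ = 1 − 2(0.33) = 0.340, hence θ₀ = arccos 0.340 = 70.1°.
Since the Moon is past full (waning), take the reflex angle: θ = 360° − 70.1° = 289.9°.
That fraction of the synodic month is 289.9/360 × 29.53 d ≈ 23.78 d.

23.8 days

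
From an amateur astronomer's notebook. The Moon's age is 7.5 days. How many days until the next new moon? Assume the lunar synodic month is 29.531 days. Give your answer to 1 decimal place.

One full lunation from the last new moon is 29.531 d; remaining = 29.531 − 7.5 = 22.031 d.

22.0 days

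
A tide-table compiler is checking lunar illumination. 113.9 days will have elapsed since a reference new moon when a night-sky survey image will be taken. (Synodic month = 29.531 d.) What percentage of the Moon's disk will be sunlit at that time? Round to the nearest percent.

Reduce mod P: 113.9 − 3×29.531 = 25.31 d into the current lunation.
The Moon has covered 25.31/29.531 of its cycle, so θ ≈ 360° × 25.31/29.531 = 308.5°.
cos 308.5° = 0.623, so f = (1 − 0.623)/2 = 0.189, so 19%.

19%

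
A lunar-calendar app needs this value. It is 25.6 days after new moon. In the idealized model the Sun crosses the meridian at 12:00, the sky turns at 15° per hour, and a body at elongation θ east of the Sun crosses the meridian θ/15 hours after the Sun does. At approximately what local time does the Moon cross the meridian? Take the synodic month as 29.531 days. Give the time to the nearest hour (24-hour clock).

Elongation θ = 360° × 25.6/29.531 ≈ 312.1°.
Delay after the Sun = 312.1° / (15°/h) ≈ 20.81 h.
12:00 + 20.81 h ≈ 08:48 → 09:00 to the nearest hour.

09:00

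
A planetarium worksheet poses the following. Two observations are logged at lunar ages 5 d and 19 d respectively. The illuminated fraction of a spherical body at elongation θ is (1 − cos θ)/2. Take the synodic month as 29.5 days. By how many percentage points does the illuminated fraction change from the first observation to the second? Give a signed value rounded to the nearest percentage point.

θ₁ = 360° × 5/29.5 = 61.0°, f₁ = (1 − cos θ₁)/2 = 0.258.
θ₂ = 360° × 19/29.5 = 231.9°, f₂ = (1 − cos θ₂)/2 = 0.809.
Change = f₂ − f₁ = +0.551 → +55 percentage points.

+55 percentage points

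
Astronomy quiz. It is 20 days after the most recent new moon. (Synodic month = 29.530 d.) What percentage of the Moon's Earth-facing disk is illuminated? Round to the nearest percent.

72%

Phase angle: θ = 360°·(20 d)/(29.530 d) = 243.8°.
cos 243.8° = (-0.441), so f = (1 − (-0.441))/2 = 0.721, so 72%.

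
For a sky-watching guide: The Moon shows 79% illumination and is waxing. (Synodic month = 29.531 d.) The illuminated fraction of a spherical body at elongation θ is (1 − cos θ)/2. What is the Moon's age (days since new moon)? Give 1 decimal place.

10.3 days

cos θ = 1 − 2f = -0.580, giving a principal value of 125.5°.
The Moon is waxing (0°–180°), so θ = 125.5° directly.
That fraction of the synodic month is 125.5/360 × 29.531 d ≈ 10.29 d.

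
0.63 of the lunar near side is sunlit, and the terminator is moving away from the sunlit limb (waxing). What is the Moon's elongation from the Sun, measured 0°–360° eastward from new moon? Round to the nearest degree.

105°

Invert f = (1 − cos θ)/2 to get cos θ = 1 − 2(0.63) = -0.260, hence θ₀ = arccos -0.260 = 105.1°.
Waxing ⇒ before full, so θ = 105.1°.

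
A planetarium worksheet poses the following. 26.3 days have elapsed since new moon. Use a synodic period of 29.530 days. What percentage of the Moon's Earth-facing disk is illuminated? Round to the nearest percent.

11%

Elongation θ = 360° × 26.3/29.530 ≈ 320.6°.
Illuminated fraction = (1 − cos 320.6°)/2 = (1 − 0.773)/2 ≈ 0.114, so 11%.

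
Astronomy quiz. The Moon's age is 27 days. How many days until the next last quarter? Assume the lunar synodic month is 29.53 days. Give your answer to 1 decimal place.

Last quarter occurs at elongation 270°, i.e. at age 29.53 × 270/360 = 22.148 d.
Already past this cycle's last quarter; the next is at 22.148 + 29.53 = 51.678 d, so 51.678 − 27 = 24.678 days.

24.7 days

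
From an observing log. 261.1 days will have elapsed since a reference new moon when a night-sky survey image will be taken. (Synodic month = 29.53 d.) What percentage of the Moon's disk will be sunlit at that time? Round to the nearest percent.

Reduce mod P: 261.1 − 8×29.53 = 24.86 d into the current lunation.
The Moon has covered 24.86/29.53 of its cycle, so θ ≈ 360° × 24.86/29.53 = 303.1°.
With cos θ = 0.546, the lit fraction is (1 − 0.546)/2 ≈ 0.227, so 23%.

23%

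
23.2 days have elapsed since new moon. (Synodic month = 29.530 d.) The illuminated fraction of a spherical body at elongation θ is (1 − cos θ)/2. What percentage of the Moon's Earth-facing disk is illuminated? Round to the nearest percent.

The Moon has covered 23.2/29.530 of its cycle, so θ ≈ 360° × 23.2/29.530 = 282.8°.
With cos θ = 0.222, the lit fraction is (1 − 0.222)/2 ≈ 0.389, so 39%.

39%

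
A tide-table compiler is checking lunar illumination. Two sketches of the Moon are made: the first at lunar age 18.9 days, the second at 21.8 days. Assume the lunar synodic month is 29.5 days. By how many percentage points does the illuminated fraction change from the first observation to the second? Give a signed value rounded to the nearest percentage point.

-28 pp

θ₁ = 360° × 18.9/29.5 = 230.6°, f₁ = (1 − cos θ₁)/2 = 0.817.
θ₂ = 360° × 21.8/29.5 = 266.0°, f₂ = (1 − cos θ₂)/2 = 0.535.
Change = f₂ − f₁ = -0.282 → -28 percentage points.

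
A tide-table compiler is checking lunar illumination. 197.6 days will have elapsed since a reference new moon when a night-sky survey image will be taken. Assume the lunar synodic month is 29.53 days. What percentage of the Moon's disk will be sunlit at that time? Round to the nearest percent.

197.6/29.53 = 6.692 lunations, so 6 complete cycles and 20.42 d into the next.
The Moon has covered 20.42/29.53 of its cycle, so θ ≈ 360° × 20.42/29.53 = 248.9°.
With cos θ = (-0.359), the lit fraction is (1 − (-0.359))/2 ≈ 0.680, so 68%.

68%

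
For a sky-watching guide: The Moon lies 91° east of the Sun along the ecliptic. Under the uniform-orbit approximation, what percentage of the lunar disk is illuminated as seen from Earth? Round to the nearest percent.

f = (1 − cos 91°)/2 = (1 − (-0.017))/2 ≈ 0.509, i.e. 51%.

51%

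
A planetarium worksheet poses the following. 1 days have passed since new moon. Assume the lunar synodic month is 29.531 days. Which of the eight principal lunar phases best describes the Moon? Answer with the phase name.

At 1/29.531 of the cycle, θ ≈ 12° — the new moon range.

new moon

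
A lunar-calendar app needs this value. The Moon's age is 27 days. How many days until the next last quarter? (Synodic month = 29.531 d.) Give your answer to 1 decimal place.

24.7 days

Last quarter is 0.75 of the way through the cycle: age 0.75 × 29.531 = 22.148 d.
Already past this cycle's last quarter; the next is at 22.148 + 29.531 = 51.679 d, so 51.679 − 27 = 24.679 days.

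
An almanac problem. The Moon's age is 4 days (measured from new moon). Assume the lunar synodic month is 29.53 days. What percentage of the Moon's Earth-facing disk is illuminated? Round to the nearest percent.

Phase angle: θ = 360°·(4 d)/(29.53 d) = 48.8°.
With cos θ = 0.659, the lit fraction is (1 − 0.659)/2 ≈ 0.170, so 17%.

17%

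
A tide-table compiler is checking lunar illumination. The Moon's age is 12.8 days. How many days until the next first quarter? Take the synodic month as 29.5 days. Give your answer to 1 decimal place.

First quarter is 0.25 of the way through the cycle: age 0.25 × 29.5 = 7.375 d.
Already past this cycle's first quarter; the next is at 7.375 + 29.5 = 36.875 d, so 36.875 − 12.8 = 24.075 days.

24.1 days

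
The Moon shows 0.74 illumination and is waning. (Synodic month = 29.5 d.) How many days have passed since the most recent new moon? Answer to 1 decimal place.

cos θ = 1 − 2f = -0.480, giving a principal value of 118.7°.
A waning Moon lies in 180°–360°, so θ = 360° − 118.7° = 241.3°.
That fraction of the synodic month is 241.3/360 × 29.5 d ≈ 19.77 d.

19.8 days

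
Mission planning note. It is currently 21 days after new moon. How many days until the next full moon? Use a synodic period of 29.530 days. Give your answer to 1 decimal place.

23.3 days

Full moon occurs at elongation 180°, i.e. at age 29.530 × 180/360 = 14.765 d.
Already past this cycle's full moon; the next is at 14.765 + 29.530 = 44.295 d, so 44.295 − 21 = 23.295 days.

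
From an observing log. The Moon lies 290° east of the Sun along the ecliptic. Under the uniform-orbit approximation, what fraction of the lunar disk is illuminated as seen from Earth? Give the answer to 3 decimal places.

0.329

f = (1 − cos 290°)/2 = (1 − 0.342)/2 ≈ 0.329.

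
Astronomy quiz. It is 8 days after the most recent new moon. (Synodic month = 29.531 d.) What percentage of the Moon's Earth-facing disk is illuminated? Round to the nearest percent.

57%

The Moon has covered 8/29.531 of its cycle, so θ ≈ 360° × 8/29.531 = 97.5°.
cos 97.5° = (-0.131), so f = (1 − (-0.131))/2 = 0.565, so 57%.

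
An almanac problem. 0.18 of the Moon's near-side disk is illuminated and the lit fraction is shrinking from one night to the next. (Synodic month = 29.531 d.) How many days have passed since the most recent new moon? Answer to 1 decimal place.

25.4 days

cos θ = 1 − 2f = 0.640, giving a principal value of 50.2°.
A waning Moon lies in 180°–360°, so θ = 360° − 50.2° = 309.8°.
Age = 29.531 × 309.8°/360° ≈ 25.41 days.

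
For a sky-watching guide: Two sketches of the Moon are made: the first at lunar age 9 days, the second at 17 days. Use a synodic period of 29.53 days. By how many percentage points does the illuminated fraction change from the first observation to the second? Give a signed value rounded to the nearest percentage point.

First observation: θ = 360°·9/29.53 = 109.7°, so f = 0.669.
Second observation: θ = 207.2°, f = 0.945.
Δf = 0.945 − 0.669 = +0.276, i.e. +28 pp.

+28 pp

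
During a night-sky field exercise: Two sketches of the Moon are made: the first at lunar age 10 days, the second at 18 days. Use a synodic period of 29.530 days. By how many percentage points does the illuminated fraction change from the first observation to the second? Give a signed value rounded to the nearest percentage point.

+12 pp

First observation: θ = 360°·10/29.530 = 121.9°, so f = 0.764.
Second observation: θ = 219.4°, f = 0.886.
Δf = 0.886 − 0.764 = +0.122, i.e. +12 pp.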